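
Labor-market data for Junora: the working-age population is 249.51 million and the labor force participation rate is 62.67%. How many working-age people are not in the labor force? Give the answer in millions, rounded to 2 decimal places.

About 93.14 million are not in the labor force.

Share not in the labor force = 1 − 0.6267 = 0.3733.
Not in labor force = 0.3733 × 249.51 ≈ 93.14 million.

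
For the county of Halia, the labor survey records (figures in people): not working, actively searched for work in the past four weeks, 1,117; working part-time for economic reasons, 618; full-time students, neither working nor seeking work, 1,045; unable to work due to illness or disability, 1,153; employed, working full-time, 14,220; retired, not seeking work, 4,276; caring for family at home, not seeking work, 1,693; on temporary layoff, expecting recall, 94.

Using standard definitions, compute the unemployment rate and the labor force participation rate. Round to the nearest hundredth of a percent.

Employed = 618 + 14,220 = 14,838 (anyone who worked, including part-time for economic reasons, counts as employed).
Unemployed = 1,117 + 94 = 1,211 (jobless and actively searching, or on temporary layoff).
Labor force = 14,838 + 1,211 = 16,049.
Not in labor force = 1,045 + 1,153 + 4,276 + 1,693 = 8,167 (those not working and not actively searching are outside the labor force).
Civilian working-age population = 16,049 + 8,167 = 24,216.
Unemployment rate = 1,211 / 16,049 = 7.55%.
Labor force participation rate = 16,049 / 24,216 = 66.27%.

Unemployment rate ≈ 7.55%; labor force participation rate ≈ 66.27%.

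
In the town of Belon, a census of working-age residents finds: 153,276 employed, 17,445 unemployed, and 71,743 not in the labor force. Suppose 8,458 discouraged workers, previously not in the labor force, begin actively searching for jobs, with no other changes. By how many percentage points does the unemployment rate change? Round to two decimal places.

The unemployment rate changes by +4.24 percentage points.

Initially, labor force = 153,276 + 17,445 = 170,721, so u = 17,445/170,721 = 10.22%.
After the change, unemployed and labor force both rise by 8,458 → E = 153,276, U = 25,903, labor force = 179,179.
New unemployment rate = 25,903 / 179,179 = 14.46%.
Change = 14.46% − 10.22% = +4.24 percentage points.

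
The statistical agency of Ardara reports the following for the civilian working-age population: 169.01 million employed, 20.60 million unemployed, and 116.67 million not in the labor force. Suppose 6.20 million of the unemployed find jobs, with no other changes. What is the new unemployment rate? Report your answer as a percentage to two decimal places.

Initially, labor force = 169.01 + 20.60 = 189.61 million, so u = 20.60/189.61 = 10.86%.
After the change, unemployed falls and employed rises by 6.20; labor force unchanged → E = 175.21, U = 14.40, labor force = 189.61 million.
New unemployment rate = 14.40 / 189.61 = 7.59%.

New unemployment rate ≈ 7.59%.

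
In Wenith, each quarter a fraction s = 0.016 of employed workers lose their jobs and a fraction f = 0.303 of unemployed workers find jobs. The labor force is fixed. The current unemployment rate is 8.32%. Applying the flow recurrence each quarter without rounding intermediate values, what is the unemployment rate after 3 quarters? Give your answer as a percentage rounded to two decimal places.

With a fixed labor force, u_{t+1} = u_t + s·(1−u_t) − f·u_t = u_t·(1−s−f) + s.
Here 1−s−f = 0.681 and s = 0.016.
u_1 = 0.083200 × 0.681 + 0.016 = 0.072659.
u_2 = 0.072659 × 0.681 + 0.016 = 0.065481.
u_3 = 0.065481 × 0.681 + 0.016 = 0.060593.

Unemployment rate after three quarters ≈ 6.06%.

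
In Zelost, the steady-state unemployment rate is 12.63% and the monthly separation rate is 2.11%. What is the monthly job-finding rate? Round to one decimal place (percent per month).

Job-finding rate ≈ 14.6% per month.

From u* = s/(s+f): f = s·(1−u)/u.
f = 2.11 × (1 − 0.1263) / 0.1263 = 1.8435 / 0.1263 ≈ 14.6% per month.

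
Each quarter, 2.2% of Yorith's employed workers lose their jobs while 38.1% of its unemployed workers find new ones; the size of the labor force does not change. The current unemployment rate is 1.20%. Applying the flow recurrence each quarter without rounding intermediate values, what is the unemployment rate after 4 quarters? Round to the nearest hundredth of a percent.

With a fixed labor force, u_{t+1} = u_t + s·(1−u_t) − f·u_t = u_t·(1−s−f) + s.
Here 1−s−f = 0.597 and s = 0.022.
u_1 = 0.012000 × 0.597 + 0.022 = 0.029164.
u_2 = 0.029164 × 0.597 + 0.022 = 0.039411.
u_3 = 0.039411 × 0.597 + 0.022 = 0.045528.
u_4 = 0.045528 × 0.597 + 0.022 = 0.049180.

Unemployment rate after four quarters ≈ 4.92%.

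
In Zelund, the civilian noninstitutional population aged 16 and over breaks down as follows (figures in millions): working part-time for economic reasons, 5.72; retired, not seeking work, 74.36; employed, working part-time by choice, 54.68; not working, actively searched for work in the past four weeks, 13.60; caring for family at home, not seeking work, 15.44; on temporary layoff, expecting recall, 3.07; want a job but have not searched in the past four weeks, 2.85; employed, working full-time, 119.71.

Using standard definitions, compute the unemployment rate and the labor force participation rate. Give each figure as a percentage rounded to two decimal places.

Unemployment rate ≈ 8.47%; labor force participation rate ≈ 67.99%.

Employed = 5.72 + 54.68 + 119.71 = 180.11 million (anyone who worked, including part-time for economic reasons, counts as employed).
Unemployed = 13.60 + 3.07 = 16.67 million (jobless and actively searching, or on temporary layoff).
Labor force = 180.11 + 16.67 = 196.78 million.
Not in labor force = 74.36 + 15.44 + 2.85 = 92.65 million (those not working and not actively searching are outside the labor force — including those who want a job but have given up searching).
Civilian working-age population = 196.78 + 92.65 = 289.43 million.
Unemployment rate = 16.67 / 196.78 = 8.47%.
Labor force participation rate = 196.78 / 289.43 = 67.99%.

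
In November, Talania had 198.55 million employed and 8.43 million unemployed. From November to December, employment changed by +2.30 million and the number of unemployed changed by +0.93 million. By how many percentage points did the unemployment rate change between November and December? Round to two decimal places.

November: labor force = 198.55 + 8.43 = 206.98; u = 8.43/206.98 = 4.07%.
December: labor force = 200.85 + 9.36 = 210.21; u = 9.36/210.21 = 4.45%.
Change = 4.45% − 4.07% = +0.38 pp.

The unemployment rate changed by +0.38 percentage points.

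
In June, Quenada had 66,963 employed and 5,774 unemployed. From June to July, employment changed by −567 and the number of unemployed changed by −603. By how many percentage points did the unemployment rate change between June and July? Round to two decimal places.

June: labor force = 66,963 + 5,774 = 72,737; u = 5,774/72,737 = 7.94%.
July: labor force = 66,396 + 5,171 = 71,567; u = 5,171/71,567 = 7.23%.
Change = 7.23% − 7.94% = −0.71 pp.

The unemployment rate changed by −0.71 percentage points.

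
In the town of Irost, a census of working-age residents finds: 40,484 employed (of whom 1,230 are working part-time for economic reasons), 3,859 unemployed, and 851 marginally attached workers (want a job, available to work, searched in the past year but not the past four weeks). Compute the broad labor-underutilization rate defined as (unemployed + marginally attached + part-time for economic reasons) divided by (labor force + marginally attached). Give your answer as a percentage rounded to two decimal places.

Broad underutilization rate ≈ 13.14%.

Labor force = 40,484 + 3,859 = 44,343.
Numerator = 3,859 + 851 + 1,230 = 5,940.
Denominator = 44,343 + 851 = 45,194.
Broad rate = 5,940 / 45,194 = 13.14%.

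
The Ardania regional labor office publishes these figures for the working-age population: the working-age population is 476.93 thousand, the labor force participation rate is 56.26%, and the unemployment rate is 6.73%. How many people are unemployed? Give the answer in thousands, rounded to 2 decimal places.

Labor force = 0.5626 × 476.93 = 268.32 thousand.
Unemployed = 0.0673 × 268.32 ≈ 18.06 thousand.

About 18.06 thousand are unemployed.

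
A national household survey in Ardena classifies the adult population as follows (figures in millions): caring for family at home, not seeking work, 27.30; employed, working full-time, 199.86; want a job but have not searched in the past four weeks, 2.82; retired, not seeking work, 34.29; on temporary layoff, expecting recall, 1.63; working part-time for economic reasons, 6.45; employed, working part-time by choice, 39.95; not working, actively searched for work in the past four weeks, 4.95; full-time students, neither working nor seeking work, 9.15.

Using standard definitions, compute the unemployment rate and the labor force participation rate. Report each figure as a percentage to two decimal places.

Unemployment rate ≈ 2.60%; labor force participation rate ≈ 77.46%.

Employed = 199.86 + 6.45 + 39.95 = 246.26 million (anyone who worked, including part-time for economic reasons, counts as employed).
Unemployed = 1.63 + 4.95 = 6.58 million (jobless and actively searching, or on temporary layoff).
Labor force = 246.26 + 6.58 = 252.84 million.
Not in labor force = 27.30 + 2.82 + 34.29 + 9.15 = 73.56 million (those not working and not actively searching are outside the labor force — including those who want a job but have given up searching).
Civilian working-age population = 252.84 + 73.56 = 326.40 million.
Unemployment rate = 6.58 / 252.84 = 2.60%.
Labor force participation rate = 252.84 / 326.40 = 77.46%.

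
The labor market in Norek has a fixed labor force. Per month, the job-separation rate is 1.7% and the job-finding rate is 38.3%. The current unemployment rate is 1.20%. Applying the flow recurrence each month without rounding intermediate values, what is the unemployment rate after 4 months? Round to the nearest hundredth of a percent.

Unemployment rate after four months ≈ 3.85%.

With a fixed labor force, u_{t+1} = u_t + s·(1−u_t) − f·u_t = u_t·(1−s−f) + s.
Here 1−s−f = 0.600 and s = 0.017.
u_1 = 0.012000 × 0.600 + 0.017 = 0.024200.
u_2 = 0.024200 × 0.600 + 0.017 = 0.031520.
u_3 = 0.031520 × 0.600 + 0.017 = 0.035912.
u_4 = 0.035912 × 0.600 + 0.017 = 0.038547.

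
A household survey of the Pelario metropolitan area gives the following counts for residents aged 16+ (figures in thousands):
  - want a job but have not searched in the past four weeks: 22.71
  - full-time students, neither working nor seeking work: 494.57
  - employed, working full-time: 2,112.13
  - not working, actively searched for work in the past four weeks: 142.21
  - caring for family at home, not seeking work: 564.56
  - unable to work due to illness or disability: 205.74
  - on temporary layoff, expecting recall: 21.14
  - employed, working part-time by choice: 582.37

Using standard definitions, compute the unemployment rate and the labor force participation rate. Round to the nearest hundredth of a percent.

Unemployment rate ≈ 5.72%; labor force participation rate ≈ 68.94%.

Employed = 2,112.13 + 582.37 = 2,694.50 thousand.
Unemployed = 142.21 + 21.14 = 163.35 thousand (jobless and actively searching, or on temporary layoff).
Labor force = 2,694.50 + 163.35 = 2,857.85 thousand.
Not in labor force = 22.71 + 494.57 + 564.56 + 205.74 = 1,287.58 thousand (those not working and not actively searching are outside the labor force — including those who want a job but have given up searching).
Civilian working-age population = 2,857.85 + 1,287.58 = 4,145.43 thousand.
Unemployment rate = 163.35 / 2,857.85 = 5.72%.
Labor force participation rate = 2,857.85 / 4,145.43 = 68.94%.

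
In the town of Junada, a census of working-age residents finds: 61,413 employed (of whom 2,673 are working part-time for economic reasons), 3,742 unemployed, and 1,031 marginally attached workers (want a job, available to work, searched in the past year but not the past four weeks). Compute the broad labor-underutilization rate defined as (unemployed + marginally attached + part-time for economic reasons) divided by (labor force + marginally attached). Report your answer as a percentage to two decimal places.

Labor force = 61,413 + 3,742 = 65,155.
Numerator = 3,742 + 1,031 + 2,673 = 7,446.
Denominator = 65,155 + 1,031 = 66,186.
Broad rate = 7,446 / 66,186 = 11.25%.

Broad underutilization rate ≈ 11.25%.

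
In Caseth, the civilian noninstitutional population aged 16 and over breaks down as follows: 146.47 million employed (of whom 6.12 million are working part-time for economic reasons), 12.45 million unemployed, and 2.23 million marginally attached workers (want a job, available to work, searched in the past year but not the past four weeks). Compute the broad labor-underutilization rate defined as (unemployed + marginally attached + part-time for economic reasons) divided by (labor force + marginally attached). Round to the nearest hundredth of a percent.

Broad underutilization rate ≈ 12.91%.

Labor force = 146.47 + 12.45 = 158.92 million.
Numerator = 12.45 + 2.23 + 6.12 = 20.80 million.
Denominator = 158.92 + 2.23 = 161.15 million.
Broad rate = 20.80 / 161.15 = 12.91%.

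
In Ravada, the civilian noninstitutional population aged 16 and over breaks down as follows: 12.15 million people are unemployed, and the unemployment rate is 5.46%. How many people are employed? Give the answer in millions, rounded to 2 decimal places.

Labor force = U / u = 12.15 / 0.0546 ≈ 222.53 million.
Employed = labor force − unemployed = 222.53 − 12.15 = 210.38 million.

About 210.38 million are employed.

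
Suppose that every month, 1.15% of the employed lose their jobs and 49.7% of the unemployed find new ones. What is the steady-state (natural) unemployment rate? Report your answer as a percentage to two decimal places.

Steady-state unemployment rate ≈ 2.26%.

At steady state the flows balance: s·E = f·U, so U/(E+U) = s/(s+f).
u* = 1.15 / (1.15 + 49.7) = 1.15 / 50.85 = 2.26%.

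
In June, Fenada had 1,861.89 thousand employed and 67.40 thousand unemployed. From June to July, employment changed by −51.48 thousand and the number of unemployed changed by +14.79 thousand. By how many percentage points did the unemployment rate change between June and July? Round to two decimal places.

June: labor force = 1,861.89 + 67.40 = 1,929.29; u = 67.40/1,929.29 = 3.49%.
July: labor force = 1,810.41 + 82.19 = 1,892.60; u = 82.19/1,892.60 = 4.34%.
Change = 4.34% − 3.49% = +0.85 pp.

The unemployment rate changed by +0.85 percentage points.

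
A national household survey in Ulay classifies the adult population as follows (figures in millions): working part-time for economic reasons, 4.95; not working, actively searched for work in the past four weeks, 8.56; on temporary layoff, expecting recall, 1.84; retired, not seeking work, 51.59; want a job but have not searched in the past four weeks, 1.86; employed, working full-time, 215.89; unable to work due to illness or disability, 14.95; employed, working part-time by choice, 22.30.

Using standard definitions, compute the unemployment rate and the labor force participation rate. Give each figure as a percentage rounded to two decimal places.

Employed = 4.95 + 215.89 + 22.30 = 243.14 million (anyone who worked, including part-time for economic reasons, counts as employed).
Unemployed = 8.56 + 1.84 = 10.40 million (jobless and actively searching, or on temporary layoff).
Labor force = 243.14 + 10.40 = 253.54 million.
Not in labor force = 51.59 + 1.86 + 14.95 = 68.40 million (those not working and not actively searching are outside the labor force — including those who want a job but have given up searching).
Civilian working-age population = 253.54 + 68.40 = 321.94 million.
Unemployment rate = 10.40 / 253.54 = 4.10%.
Labor force participation rate = 253.54 / 321.94 = 78.75%.

Unemployment rate ≈ 4.10%; labor force participation rate ≈ 78.75%.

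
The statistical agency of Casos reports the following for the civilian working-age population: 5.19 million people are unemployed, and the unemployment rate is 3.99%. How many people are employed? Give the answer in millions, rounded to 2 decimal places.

About 124.89 million are employed.

Labor force = U / u = 5.19 / 0.0399 ≈ 130.08 million.
Employed = labor force − unemployed = 130.08 − 5.19 = 124.89 million.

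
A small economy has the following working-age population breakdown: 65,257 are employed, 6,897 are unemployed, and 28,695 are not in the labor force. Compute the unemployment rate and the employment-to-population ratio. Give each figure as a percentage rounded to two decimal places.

Labor force = employed + unemployed = 65,257 + 6,897 = 72,154.
Working-age population = 72,154 + 28,695 = 100,849.
Unemployment rate = 6,897 / 72,154 = 9.56%.
Employment-population ratio = 65,257 / 100,849 = 64.71%.

Unemployment rate ≈ 9.56%; employment-population ratio ≈ 64.71%.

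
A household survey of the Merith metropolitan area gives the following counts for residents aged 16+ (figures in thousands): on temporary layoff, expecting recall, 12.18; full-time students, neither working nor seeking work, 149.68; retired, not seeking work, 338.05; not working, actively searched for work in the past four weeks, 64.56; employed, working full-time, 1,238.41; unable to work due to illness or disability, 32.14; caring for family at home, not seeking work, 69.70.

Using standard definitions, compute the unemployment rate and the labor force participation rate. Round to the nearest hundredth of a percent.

Unemployment rate ≈ 5.84%; labor force participation rate ≈ 69.05%.

Employed = 1,238.41 thousand.
Unemployed = 12.18 + 64.56 = 76.74 thousand (jobless and actively searching, or on temporary layoff).
Labor force = 1,238.41 + 76.74 = 1,315.15 thousand.
Not in labor force = 149.68 + 338.05 + 32.14 + 69.70 = 589.57 thousand (those not working and not actively searching are outside the labor force).
Civilian working-age population = 1,315.15 + 589.57 = 1,904.72 thousand.
Unemployment rate = 76.74 / 1,315.15 = 5.84%.
Labor force participation rate = 1,315.15 / 1,904.72 = 69.05%.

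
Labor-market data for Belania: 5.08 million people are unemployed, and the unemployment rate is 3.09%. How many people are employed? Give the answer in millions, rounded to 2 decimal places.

Labor force = U / u = 5.08 / 0.0309 ≈ 164.40 million.
Employed = labor force − unemployed = 164.40 − 5.08 = 159.32 million.

About 159.32 million are employed.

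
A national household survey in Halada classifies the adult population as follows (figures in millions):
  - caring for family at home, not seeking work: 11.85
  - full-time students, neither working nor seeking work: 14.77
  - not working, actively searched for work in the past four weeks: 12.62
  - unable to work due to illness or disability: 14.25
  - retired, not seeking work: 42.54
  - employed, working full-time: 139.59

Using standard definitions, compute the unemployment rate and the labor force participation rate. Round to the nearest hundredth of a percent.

Employed = 139.59 million.
Unemployed = 12.62 million.
Labor force = 139.59 + 12.62 = 152.21 million.
Not in labor force = 11.85 + 14.77 + 14.25 + 42.54 = 83.41 million (those not working and not actively searching are outside the labor force).
Civilian working-age population = 152.21 + 83.41 = 235.62 million.
Unemployment rate = 12.62 / 152.21 = 8.29%.
Labor force participation rate = 152.21 / 235.62 = 64.60%.

Unemployment rate ≈ 8.29%; labor force participation rate ≈ 64.60%.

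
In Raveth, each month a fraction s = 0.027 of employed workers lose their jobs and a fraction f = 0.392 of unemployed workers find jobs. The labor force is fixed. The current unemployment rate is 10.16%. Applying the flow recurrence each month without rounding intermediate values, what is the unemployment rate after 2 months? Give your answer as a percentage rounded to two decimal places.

Unemployment rate after two months ≈ 7.70%.

With a fixed labor force, u_{t+1} = u_t + s·(1−u_t) − f·u_t = u_t·(1−s−f) + s.
Here 1−s−f = 0.581 and s = 0.027.
u_1 = 0.101600 × 0.581 + 0.027 = 0.086030.
u_2 = 0.086030 × 0.581 + 0.027 = 0.076983.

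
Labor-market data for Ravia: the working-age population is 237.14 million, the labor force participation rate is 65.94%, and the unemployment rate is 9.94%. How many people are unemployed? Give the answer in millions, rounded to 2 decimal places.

About 15.54 million are unemployed.

Labor force = 0.6594 × 237.14 = 156.37 million.
Unemployed = 0.0994 × 156.37 ≈ 15.54 million.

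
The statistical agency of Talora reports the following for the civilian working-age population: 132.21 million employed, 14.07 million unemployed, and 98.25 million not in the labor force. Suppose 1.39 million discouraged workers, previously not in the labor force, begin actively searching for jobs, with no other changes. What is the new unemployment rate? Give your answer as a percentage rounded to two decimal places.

Initially, labor force = 132.21 + 14.07 = 146.28 million, so u = 14.07/146.28 = 9.62%.
After the change, unemployed and labor force both rise by 1.39 → E = 132.21, U = 15.46, labor force = 147.67 million.
New unemployment rate = 15.46 / 147.67 = 10.47%.

New unemployment rate ≈ 10.47%.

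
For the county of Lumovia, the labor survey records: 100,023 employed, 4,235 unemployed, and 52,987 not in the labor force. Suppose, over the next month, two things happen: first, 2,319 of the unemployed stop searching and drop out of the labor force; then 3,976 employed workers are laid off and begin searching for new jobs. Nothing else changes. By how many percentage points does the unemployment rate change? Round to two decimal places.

Initially, labor force = 100,023 + 4,235 = 104,258, so u = 4,235/104,258 = 4.06%.
After the first change, unemployed and labor force both fall by 2,319 → E = 100,023, U = 1,916, labor force = 101,939.
After the second change, employed falls and unemployed rises by 3,976; labor force unchanged → E = 96,047, U = 5,892, labor force = 101,939.
New unemployment rate = 5,892 / 101,939 = 5.78%.
Change = 5.78% − 4.06% = +1.72 percentage points.

The unemployment rate changes by +1.72 percentage points.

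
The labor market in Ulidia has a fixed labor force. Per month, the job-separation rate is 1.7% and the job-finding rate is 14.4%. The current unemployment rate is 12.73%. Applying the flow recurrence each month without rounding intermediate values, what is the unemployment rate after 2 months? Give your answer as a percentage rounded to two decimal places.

With a fixed labor force, u_{t+1} = u_t + s·(1−u_t) − f·u_t = u_t·(1−s−f) + s.
Here 1−s−f = 0.839 and s = 0.017.
u_1 = 0.127300 × 0.839 + 0.017 = 0.123805.
u_2 = 0.123805 × 0.839 + 0.017 = 0.120872.

Unemployment rate after two months ≈ 12.09%.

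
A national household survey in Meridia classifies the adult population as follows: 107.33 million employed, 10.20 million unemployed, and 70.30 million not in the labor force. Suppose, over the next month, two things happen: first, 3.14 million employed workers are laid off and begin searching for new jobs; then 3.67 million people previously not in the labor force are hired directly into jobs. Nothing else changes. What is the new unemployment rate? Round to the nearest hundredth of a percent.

New unemployment rate ≈ 11.01%.

Initially, labor force = 107.33 + 10.20 = 117.53 million, so u = 10.20/117.53 = 8.68%.
After the first change, employed falls and unemployed rises by 3.14; labor force unchanged → E = 104.19, U = 13.34, labor force = 117.53 million.
After the second change, employed and labor force both rise by 3.67; unemployed unchanged → E = 107.86, U = 13.34, labor force = 121.20 million.
New unemployment rate = 13.34 / 121.20 = 11.01%.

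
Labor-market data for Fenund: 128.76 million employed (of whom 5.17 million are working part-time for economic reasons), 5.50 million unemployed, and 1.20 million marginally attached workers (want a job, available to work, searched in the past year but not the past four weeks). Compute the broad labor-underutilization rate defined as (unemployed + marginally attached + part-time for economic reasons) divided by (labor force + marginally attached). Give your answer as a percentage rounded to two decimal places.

Labor force = 128.76 + 5.50 = 134.26 million.
Numerator = 5.50 + 1.20 + 5.17 = 11.87 million.
Denominator = 134.26 + 1.20 = 135.46 million.
Broad rate = 11.87 / 135.46 = 8.76%.

Broad underutilization rate ≈ 8.76%.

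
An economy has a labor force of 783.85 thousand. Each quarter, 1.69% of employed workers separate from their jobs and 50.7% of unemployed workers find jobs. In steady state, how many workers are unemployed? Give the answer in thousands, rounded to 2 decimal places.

Steady-state unemployment rate u* = s/(s+f) = 1.69/(1.69+50.7) = 0.032258.
Unemployed = u* × labor force = 0.032258 × 783.85 ≈ 25.29 thousand.

About 25.29 thousand are unemployed in steady state.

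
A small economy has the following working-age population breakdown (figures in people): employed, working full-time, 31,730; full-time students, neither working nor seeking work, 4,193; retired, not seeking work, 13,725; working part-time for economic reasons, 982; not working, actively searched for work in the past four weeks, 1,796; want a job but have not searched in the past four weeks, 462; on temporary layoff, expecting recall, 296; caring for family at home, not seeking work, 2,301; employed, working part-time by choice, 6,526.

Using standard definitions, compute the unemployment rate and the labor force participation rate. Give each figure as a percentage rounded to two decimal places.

Unemployment rate ≈ 5.06%; labor force participation rate ≈ 66.65%.

Employed = 31,730 + 982 + 6,526 = 39,238 (anyone who worked, including part-time for economic reasons, counts as employed).
Unemployed = 1,796 + 296 = 2,092 (jobless and actively searching, or on temporary layoff).
Labor force = 39,238 + 2,092 = 41,330.
Not in labor force = 4,193 + 13,725 + 462 + 2,301 = 20,681 (those not working and not actively searching are outside the labor force — including those who want a job but have given up searching).
Civilian working-age population = 41,330 + 20,681 = 62,011.
Unemployment rate = 2,092 / 41,330 = 5.06%.
Labor force participation rate = 41,330 / 62,011 = 66.65%.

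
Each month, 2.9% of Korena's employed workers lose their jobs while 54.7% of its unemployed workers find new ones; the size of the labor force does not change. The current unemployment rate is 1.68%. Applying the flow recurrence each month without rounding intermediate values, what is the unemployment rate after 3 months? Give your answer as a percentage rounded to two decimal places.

Unemployment rate after three months ≈ 4.78%.

With a fixed labor force, u_{t+1} = u_t + s·(1−u_t) − f·u_t = u_t·(1−s−f) + s.
Here 1−s−f = 0.424 and s = 0.029.
u_1 = 0.016800 × 0.424 + 0.029 = 0.036123.
u_2 = 0.036123 × 0.424 + 0.029 = 0.044316.
u_3 = 0.044316 × 0.424 + 0.029 = 0.047790.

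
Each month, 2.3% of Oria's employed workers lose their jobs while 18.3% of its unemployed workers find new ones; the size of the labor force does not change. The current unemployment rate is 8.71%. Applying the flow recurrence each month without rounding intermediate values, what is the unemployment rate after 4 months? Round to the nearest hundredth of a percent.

With a fixed labor force, u_{t+1} = u_t + s·(1−u_t) − f·u_t = u_t·(1−s−f) + s.
Here 1−s−f = 0.794 and s = 0.023.
u_1 = 0.087100 × 0.794 + 0.023 = 0.092157.
u_2 = 0.092157 × 0.794 + 0.023 = 0.096173.
u_3 = 0.096173 × 0.794 + 0.023 = 0.099361.
u_4 = 0.099361 × 0.794 + 0.023 = 0.101893.

Unemployment rate after four months ≈ 10.19%.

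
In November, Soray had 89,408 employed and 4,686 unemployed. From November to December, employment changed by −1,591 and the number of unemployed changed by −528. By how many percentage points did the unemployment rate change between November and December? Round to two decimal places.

November: labor force = 89,408 + 4,686 = 94,094; u = 4,686/94,094 = 4.98%.
December: labor force = 87,817 + 4,158 = 91,975; u = 4,158/91,975 = 4.52%.
Change = 4.52% − 4.98% = −0.46 pp.

The unemployment rate changed by −0.46 percentage points.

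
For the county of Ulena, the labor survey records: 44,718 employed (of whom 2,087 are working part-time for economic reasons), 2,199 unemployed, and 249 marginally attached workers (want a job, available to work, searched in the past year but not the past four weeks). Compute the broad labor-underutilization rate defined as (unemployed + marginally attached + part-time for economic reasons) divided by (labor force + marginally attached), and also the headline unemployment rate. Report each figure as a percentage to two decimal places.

Labor force = 44,718 + 2,199 = 46,917.
Numerator = 2,199 + 249 + 2,087 = 4,535.
Denominator = 46,917 + 249 = 47,166.
Broad rate = 4,535 / 47,166 = 9.61%.
Headline unemployment rate = 2,199 / 46,917 = 4.69%.

Broad underutilization rate ≈ 9.61%; headline unemployment rate ≈ 4.69%.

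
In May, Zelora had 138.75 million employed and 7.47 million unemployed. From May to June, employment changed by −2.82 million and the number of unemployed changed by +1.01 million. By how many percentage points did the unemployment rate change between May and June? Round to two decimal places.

May: labor force = 138.75 + 7.47 = 146.22; u = 7.47/146.22 = 5.11%.
June: labor force = 135.93 + 8.48 = 144.41; u = 8.48/144.41 = 5.87%.
Change = 5.87% − 5.11% = +0.76 pp.

The unemployment rate changed by +0.76 percentage points.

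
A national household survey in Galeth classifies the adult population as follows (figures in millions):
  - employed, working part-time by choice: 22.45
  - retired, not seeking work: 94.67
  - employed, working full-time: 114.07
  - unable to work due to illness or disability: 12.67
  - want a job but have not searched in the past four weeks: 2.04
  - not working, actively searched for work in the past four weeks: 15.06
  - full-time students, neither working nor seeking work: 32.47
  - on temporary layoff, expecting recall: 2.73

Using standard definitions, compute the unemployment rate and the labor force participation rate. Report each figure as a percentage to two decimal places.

Employed = 22.45 + 114.07 = 136.52 million.
Unemployed = 15.06 + 2.73 = 17.79 million (jobless and actively searching, or on temporary layoff).
Labor force = 136.52 + 17.79 = 154.31 million.
Not in labor force = 94.67 + 12.67 + 2.04 + 32.47 = 141.85 million (those not working and not actively searching are outside the labor force — including those who want a job but have given up searching).
Civilian working-age population = 154.31 + 141.85 = 296.16 million.
Unemployment rate = 17.79 / 154.31 = 11.53%.
Labor force participation rate = 154.31 / 296.16 = 52.10%.

Unemployment rate ≈ 11.53%; labor force participation rate ≈ 52.10%.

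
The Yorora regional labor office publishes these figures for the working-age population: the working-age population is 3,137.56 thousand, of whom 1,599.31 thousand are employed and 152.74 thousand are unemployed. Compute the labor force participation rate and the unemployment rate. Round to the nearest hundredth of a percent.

Labor force participation rate ≈ 55.84%; unemployment rate ≈ 8.72%.

Labor force = employed + unemployed = 1,599.31 + 152.74 = 1,752.05 thousand.
Unemployment rate = 152.74 / 1,752.05 = 8.72%.
Labor force participation rate = 1,752.05 / 3,137.56 = 55.84%.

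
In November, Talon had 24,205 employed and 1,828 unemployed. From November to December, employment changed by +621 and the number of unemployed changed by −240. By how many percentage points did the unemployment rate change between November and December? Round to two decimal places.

The unemployment rate changed by −1.01 percentage points.

November: labor force = 24,205 + 1,828 = 26,033; u = 1,828/26,033 = 7.02%.
December: labor force = 24,826 + 1,588 = 26,414; u = 1,588/26,414 = 6.01%.
Change = 6.01% − 7.02% = −1.01 pp.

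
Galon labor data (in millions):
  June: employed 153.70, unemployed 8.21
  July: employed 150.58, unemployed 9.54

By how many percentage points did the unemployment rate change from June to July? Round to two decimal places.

The unemployment rate changed by +0.89 percentage points.

June: labor force = 153.70 + 8.21 = 161.91; u = 8.21/161.91 = 5.07%.
July: labor force = 150.58 + 9.54 = 160.12; u = 9.54/160.12 = 5.96%.
Change = 5.96% − 5.07% = +0.89 pp.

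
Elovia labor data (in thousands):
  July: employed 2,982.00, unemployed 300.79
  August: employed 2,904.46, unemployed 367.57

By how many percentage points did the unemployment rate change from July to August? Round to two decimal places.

July: labor force = 2,982.00 + 300.79 = 3,282.79; u = 300.79/3,282.79 = 9.16%.
August: labor force = 2,904.46 + 367.57 = 3,272.03; u = 367.57/3,272.03 = 11.23%.
Change = 11.23% − 9.16% = +2.07 pp.

The unemployment rate changed by +2.07 percentage points.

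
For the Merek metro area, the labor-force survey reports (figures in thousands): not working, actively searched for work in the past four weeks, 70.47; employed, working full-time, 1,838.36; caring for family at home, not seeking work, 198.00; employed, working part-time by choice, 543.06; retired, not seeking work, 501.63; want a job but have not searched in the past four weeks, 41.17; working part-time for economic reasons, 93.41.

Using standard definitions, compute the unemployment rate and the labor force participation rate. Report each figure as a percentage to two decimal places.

Unemployment rate ≈ 2.77%; labor force participation rate ≈ 77.46%.

Employed = 1,838.36 + 543.06 + 93.41 = 2,474.83 thousand (anyone who worked, including part-time for economic reasons, counts as employed).
Unemployed = 70.47 thousand.
Labor force = 2,474.83 + 70.47 = 2,545.30 thousand.
Not in labor force = 198.00 + 501.63 + 41.17 = 740.80 thousand (those not working and not actively searching are outside the labor force — including those who want a job but have given up searching).
Civilian working-age population = 2,545.30 + 740.80 = 3,286.10 thousand.
Unemployment rate = 70.47 / 2,545.30 = 2.77%.
Labor force participation rate = 2,545.30 / 3,286.10 = 77.46%.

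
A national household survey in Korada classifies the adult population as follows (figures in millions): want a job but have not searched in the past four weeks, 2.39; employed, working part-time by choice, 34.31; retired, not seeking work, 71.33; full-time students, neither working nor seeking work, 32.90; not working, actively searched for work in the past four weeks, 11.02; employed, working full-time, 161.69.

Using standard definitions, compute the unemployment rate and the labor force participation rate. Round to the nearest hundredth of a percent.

Employed = 34.31 + 161.69 = 196.00 million.
Unemployed = 11.02 million.
Labor force = 196.00 + 11.02 = 207.02 million.
Not in labor force = 2.39 + 71.33 + 32.90 = 106.62 million (those not working and not actively searching are outside the labor force — including those who want a job but have given up searching).
Civilian working-age population = 207.02 + 106.62 = 313.64 million.
Unemployment rate = 11.02 / 207.02 = 5.32%.
Labor force participation rate = 207.02 / 313.64 = 66.01%.

Unemployment rate ≈ 5.32%; labor force participation rate ≈ 66.01%.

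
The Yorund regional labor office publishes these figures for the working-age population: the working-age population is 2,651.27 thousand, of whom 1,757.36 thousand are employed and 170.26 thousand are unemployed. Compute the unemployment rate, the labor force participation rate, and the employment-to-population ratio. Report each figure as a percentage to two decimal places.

Labor force = employed + unemployed = 1,757.36 + 170.26 = 1,927.62 thousand.
Unemployment rate = 170.26 / 1,927.62 = 8.83%.
Labor force participation rate = 1,927.62 / 2,651.27 = 72.71%.
Employment-population ratio = 1,757.36 / 2,651.27 = 66.28%.

Unemployment rate ≈ 8.83%; labor force participation rate ≈ 72.71%; employment-population ratio ≈ 66.28%.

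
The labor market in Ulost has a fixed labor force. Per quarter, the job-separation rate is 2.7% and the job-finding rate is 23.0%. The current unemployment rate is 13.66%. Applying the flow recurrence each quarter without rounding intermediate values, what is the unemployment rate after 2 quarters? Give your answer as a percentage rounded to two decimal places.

Unemployment rate after two quarters ≈ 12.25%.

With a fixed labor force, u_{t+1} = u_t + s·(1−u_t) − f·u_t = u_t·(1−s−f) + s.
Here 1−s−f = 0.743 and s = 0.027.
u_1 = 0.136600 × 0.743 + 0.027 = 0.128494.
u_2 = 0.128494 × 0.743 + 0.027 = 0.122471.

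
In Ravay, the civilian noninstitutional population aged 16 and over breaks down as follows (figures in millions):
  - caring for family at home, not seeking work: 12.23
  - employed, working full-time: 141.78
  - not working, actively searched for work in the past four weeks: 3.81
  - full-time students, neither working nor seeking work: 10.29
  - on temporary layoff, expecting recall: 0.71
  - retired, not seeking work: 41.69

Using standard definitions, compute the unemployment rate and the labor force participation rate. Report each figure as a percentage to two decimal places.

Unemployment rate ≈ 3.09%; labor force participation rate ≈ 69.50%.

Employed = 141.78 million.
Unemployed = 3.81 + 0.71 = 4.52 million (jobless and actively searching, or on temporary layoff).
Labor force = 141.78 + 4.52 = 146.30 million.
Not in labor force = 12.23 + 10.29 + 41.69 = 64.21 million (those not working and not actively searching are outside the labor force).
Civilian working-age population = 146.30 + 64.21 = 210.51 million.
Unemployment rate = 4.52 / 146.30 = 3.09%.
Labor force participation rate = 146.30 / 210.51 = 69.50%.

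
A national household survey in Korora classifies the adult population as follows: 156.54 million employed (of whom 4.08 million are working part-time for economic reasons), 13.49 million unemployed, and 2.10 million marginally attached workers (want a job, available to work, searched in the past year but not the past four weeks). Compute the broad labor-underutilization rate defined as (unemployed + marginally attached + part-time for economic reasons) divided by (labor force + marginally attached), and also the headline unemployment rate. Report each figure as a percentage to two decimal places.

Labor force = 156.54 + 13.49 = 170.03 million.
Numerator = 13.49 + 2.10 + 4.08 = 19.67 million.
Denominator = 170.03 + 2.10 = 172.13 million.
Broad rate = 19.67 / 172.13 = 11.43%.
Headline unemployment rate = 13.49 / 170.03 = 7.93%.

Broad underutilization rate ≈ 11.43%; headline unemployment rate ≈ 7.93%.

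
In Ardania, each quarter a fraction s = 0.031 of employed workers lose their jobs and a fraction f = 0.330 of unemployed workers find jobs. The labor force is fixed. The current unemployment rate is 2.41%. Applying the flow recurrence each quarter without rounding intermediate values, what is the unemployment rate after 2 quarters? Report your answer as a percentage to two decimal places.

Unemployment rate after two quarters ≈ 6.06%.

With a fixed labor force, u_{t+1} = u_t + s·(1−u_t) − f·u_t = u_t·(1−s−f) + s.
Here 1−s−f = 0.639 and s = 0.031.
u_1 = 0.024100 × 0.639 + 0.031 = 0.046400.
u_2 = 0.046400 × 0.639 + 0.031 = 0.060650.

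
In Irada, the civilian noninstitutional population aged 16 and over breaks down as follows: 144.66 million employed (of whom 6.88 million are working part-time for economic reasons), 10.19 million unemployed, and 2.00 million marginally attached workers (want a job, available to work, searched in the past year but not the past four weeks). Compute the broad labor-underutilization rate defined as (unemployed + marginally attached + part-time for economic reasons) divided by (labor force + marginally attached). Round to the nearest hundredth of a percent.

Broad underutilization rate ≈ 12.16%.

Labor force = 144.66 + 10.19 = 154.85 million.
Numerator = 10.19 + 2.00 + 6.88 = 19.07 million.
Denominator = 154.85 + 2.00 = 156.85 million.
Broad rate = 19.07 / 156.85 = 12.16%.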